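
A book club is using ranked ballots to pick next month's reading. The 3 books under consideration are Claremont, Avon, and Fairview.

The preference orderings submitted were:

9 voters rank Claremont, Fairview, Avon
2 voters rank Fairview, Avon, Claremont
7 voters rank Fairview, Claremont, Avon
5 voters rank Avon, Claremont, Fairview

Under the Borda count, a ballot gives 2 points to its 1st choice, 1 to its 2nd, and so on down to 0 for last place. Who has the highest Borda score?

Borda scores:
  Claremont: 9·2 + 2·0 + 7·1 + 5·1 = 30
  Avon: 9·0 + 2·1 + 7·0 + 5·2 = 12
  Fairview: 9·1 + 2·2 + 7·2 + 5·0 = 27
Claremont has the highest total.

Claremont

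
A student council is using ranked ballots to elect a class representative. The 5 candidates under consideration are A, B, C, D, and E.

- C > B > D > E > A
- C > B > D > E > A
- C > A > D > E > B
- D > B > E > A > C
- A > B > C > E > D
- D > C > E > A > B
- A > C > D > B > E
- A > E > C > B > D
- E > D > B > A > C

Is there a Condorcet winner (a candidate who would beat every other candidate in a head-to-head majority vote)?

No

Head-to-head results (9 voters total):
A vs B: A wins 5–4.
A vs C: A wins 5–4.
A vs D: D wins 5–4.
A vs E: E wins 5–4.
B vs C: C wins 6–3.
B vs D: D wins 5–4.
B vs E: B wins 5–4.
C vs D: C wins 6–3.
C vs E: C wins 6–3.
D vs E: D wins 6–3.
No candidate beats all others: A beats B beats E beats A, a majority cycle.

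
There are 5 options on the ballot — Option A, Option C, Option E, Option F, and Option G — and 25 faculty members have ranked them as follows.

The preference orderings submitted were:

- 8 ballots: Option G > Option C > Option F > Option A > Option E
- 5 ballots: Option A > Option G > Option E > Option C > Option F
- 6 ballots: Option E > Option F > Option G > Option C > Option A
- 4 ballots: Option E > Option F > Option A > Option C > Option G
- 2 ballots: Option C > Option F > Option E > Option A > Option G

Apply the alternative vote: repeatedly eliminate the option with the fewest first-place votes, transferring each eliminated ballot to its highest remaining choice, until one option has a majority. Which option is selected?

Option G

Round 1: Option E 10, Option G 8, Option A 5, Option C 2, Option F 0. Option F has the fewest and is eliminated.
Round 2: Option E 10, Option G 8, Option A 5, Option C 2. Option C has the fewest and is eliminated.
Round 3: Option E 12, Option G 8, Option A 5. Option A has the fewest and is eliminated.
Round 4: Option G 13, Option E 12. Option G has a majority.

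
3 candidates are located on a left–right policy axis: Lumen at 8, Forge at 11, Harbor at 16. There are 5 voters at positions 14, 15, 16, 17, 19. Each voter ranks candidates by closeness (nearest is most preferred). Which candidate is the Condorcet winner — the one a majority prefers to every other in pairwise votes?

Harbor

With single-peaked preferences on a line, the Condorcet winner is the candidate closest to the median voter.
The median voter (position 16) is closest to Harbor at 16.
Check: Harbor vs Lumen — voters closer to Harbor: 5 of 5.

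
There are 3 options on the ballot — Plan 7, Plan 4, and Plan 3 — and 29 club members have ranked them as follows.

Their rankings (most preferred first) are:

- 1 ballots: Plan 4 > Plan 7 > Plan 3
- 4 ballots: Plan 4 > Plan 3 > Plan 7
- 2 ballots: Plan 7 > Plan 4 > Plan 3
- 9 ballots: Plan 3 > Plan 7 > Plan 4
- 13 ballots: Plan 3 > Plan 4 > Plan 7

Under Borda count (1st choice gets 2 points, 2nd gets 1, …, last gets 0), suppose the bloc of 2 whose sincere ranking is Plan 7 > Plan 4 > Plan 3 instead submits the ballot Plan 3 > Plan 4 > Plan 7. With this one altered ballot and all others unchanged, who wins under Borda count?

Borda totals with the altered ballot: Plan 7 10, Plan 4 25, Plan 3 52.
The winner is unchanged: still Plan 3.

Plan 3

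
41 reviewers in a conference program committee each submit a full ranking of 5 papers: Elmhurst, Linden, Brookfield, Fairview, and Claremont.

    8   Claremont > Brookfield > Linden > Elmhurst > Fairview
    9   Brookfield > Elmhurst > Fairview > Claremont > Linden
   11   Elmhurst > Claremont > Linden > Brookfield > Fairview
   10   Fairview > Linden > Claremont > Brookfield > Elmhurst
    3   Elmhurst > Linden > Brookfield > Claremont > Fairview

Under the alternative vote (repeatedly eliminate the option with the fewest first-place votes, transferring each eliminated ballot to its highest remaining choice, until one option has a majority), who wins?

Brookfield

Round 1: Elmhurst 14, Fairview 10, Brookfield 9, Claremont 8, Linden 0. Linden has the fewest and is eliminated.
Round 2: Elmhurst 14, Fairview 10, Brookfield 9, Claremont 8. Claremont has the fewest and is eliminated.
Round 3: Brookfield 17, Elmhurst 14, Fairview 10. Fairview has the fewest and is eliminated.
Round 4: Brookfield 27, Elmhurst 14. Brookfield has a majority.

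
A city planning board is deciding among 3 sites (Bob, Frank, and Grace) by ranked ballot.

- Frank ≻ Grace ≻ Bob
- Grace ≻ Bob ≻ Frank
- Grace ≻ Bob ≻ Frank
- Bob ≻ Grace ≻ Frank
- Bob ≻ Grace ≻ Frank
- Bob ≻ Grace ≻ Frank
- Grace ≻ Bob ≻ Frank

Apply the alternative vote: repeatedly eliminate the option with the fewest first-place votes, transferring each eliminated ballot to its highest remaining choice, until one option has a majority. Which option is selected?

Grace

Round 1: Bob 3, Grace 3, Frank 1. Frank has the fewest and is eliminated.
Round 2: Grace 4, Bob 3. Grace has a majority.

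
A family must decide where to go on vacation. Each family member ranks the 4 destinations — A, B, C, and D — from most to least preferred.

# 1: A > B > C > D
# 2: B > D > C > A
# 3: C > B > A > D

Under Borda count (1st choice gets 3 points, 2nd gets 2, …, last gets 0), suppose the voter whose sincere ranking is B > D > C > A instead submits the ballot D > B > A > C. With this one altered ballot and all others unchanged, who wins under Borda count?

Borda totals with the altered ballot: A 5, B 6, C 4, D 3.
The winner is unchanged: still B.

B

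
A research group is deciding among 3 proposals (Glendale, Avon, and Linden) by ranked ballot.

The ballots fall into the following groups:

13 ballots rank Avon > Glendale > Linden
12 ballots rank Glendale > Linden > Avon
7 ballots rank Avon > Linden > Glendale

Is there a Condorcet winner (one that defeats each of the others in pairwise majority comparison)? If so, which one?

Avon

Head-to-head results (32 voters total):
Glendale vs Avon: Avon wins 20–12.
Glendale vs Linden: Glendale wins 25–7.
Avon vs Linden: Avon wins 20–12.
Avon beats each rival — Glendale (20–12), Linden (20–12) — so Avon is the Condorcet winner.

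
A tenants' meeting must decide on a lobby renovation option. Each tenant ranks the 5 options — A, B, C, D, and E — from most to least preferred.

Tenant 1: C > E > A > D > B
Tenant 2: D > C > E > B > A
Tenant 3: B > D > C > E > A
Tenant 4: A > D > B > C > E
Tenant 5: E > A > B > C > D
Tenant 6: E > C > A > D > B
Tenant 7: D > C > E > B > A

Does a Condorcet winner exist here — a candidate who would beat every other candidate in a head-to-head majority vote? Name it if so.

No Condorcet winner

Head-to-head results (7 voters total):
A vs B: A wins 4–3.
A vs C: C wins 5–2.
A vs D: A wins 4–3.
A vs E: E wins 6–1.
B vs C: C wins 4–3.
B vs D: D wins 5–2.
B vs E: E wins 5–2.
C vs D: D wins 4–3.
C vs E: C wins 5–2.
D vs E: D wins 4–3.
No candidate beats all others: A beats D beats C beats A, a majority cycle.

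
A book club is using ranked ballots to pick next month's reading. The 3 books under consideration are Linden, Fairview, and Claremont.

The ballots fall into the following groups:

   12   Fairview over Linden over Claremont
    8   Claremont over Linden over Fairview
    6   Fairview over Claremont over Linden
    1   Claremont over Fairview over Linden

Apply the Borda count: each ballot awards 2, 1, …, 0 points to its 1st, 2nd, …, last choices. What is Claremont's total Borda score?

24

Borda scores:
  Linden: 12·1 + 8·1 + 6·0 + 0 = 20
  Fairview: 12·2 + 8·0 + 6·2 + 1 = 37
  Claremont: 12·0 + 8·2 + 6·1 + 2 = 24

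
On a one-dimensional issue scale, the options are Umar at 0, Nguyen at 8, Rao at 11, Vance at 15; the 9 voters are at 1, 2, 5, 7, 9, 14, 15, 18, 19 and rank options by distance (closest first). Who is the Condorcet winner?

Nguyen

With single-peaked preferences on a line, the Condorcet winner is the candidate closest to the median voter.
The median voter (position 9) is closest to Nguyen at 8.
Check: Nguyen vs Rao — voters closer to Nguyen: 5 of 9.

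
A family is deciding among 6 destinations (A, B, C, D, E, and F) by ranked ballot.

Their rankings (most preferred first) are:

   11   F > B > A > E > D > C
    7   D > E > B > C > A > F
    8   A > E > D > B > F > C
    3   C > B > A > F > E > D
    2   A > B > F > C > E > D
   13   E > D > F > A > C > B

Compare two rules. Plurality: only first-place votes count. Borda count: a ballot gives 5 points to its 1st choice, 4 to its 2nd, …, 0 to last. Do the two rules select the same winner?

Plurality first-place counts: A 10, B 0, C 3, D 7, E 13, F 11 → E.
Borda totals: A 125, B 101, C 46, D 122, E 152, F 114 → E.
The two rules agree on E.

Yes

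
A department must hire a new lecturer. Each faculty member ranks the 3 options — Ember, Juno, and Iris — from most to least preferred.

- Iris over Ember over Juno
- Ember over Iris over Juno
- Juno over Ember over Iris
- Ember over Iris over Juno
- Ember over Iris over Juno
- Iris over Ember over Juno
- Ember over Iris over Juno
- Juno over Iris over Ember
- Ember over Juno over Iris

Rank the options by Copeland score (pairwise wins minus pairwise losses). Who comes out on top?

Pairwise results:
  Ember vs Juno: Ember wins 7–2.
  Ember vs Iris: Ember wins 6–3.
  Juno vs Iris: Iris wins 6–3.
Copeland scores (wins − losses):
  Ember: 2 − 0 = 2
  Juno: 0 − 2 = -2
  Iris: 1 − 1 = 0
Ember has the best Copeland score.

Ember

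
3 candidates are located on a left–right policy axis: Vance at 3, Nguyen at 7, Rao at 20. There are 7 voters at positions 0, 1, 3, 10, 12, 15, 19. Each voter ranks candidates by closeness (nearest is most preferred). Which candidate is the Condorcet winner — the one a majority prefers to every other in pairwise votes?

With single-peaked preferences on a line, the Condorcet winner is the candidate closest to the median voter.
The median voter (position 10) is closest to Nguyen at 7.
Check: Nguyen vs Vance — voters closer to Nguyen: 4 of 7.

Nguyen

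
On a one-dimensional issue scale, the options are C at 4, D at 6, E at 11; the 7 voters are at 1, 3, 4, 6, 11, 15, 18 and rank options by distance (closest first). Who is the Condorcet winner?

D

With single-peaked preferences on a line, the Condorcet winner is the candidate closest to the median voter.
The median voter (position 6) is closest to D at 6.
Check: D vs C — voters closer to D: 4 of 7.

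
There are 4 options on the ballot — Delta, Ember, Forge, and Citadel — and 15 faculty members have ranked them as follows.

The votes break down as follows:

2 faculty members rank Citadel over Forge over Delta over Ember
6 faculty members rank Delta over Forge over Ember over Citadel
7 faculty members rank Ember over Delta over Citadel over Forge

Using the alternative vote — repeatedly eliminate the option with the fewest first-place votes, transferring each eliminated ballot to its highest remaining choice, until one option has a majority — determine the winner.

Delta

Round 1: Ember 7, Delta 6, Citadel 2, Forge 0. Forge has the fewest and is eliminated.
Round 2: Ember 7, Delta 6, Citadel 2. Citadel has the fewest and is eliminated.
Round 3: Delta 8, Ember 7. Delta has a majority.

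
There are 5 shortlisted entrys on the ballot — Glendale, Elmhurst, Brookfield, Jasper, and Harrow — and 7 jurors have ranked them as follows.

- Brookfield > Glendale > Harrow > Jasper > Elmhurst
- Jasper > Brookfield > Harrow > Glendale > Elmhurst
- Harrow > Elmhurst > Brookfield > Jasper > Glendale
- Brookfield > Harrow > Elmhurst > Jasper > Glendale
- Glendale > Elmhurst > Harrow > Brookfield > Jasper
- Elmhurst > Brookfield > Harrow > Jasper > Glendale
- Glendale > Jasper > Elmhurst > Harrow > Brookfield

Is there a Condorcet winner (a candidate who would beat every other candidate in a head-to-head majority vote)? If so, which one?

None — there is no Condorcet winner

Head-to-head results (7 voters total):
Glendale vs Elmhurst: Glendale wins 4–3.
Glendale vs Brookfield: Brookfield wins 5–2.
Glendale vs Jasper: Jasper wins 4–3.
Glendale vs Harrow: Harrow wins 4–3.
Elmhurst vs Brookfield: Elmhurst wins 4–3.
Elmhurst vs Jasper: Elmhurst wins 4–3.
Elmhurst vs Harrow: Harrow wins 4–3.
Brookfield vs Jasper: Brookfield wins 5–2.
Brookfield vs Harrow: Brookfield wins 4–3.
Jasper vs Harrow: Harrow wins 5–2.
No candidate beats all others: Glendale beats Elmhurst beats Brookfield beats Glendale, a majority cycle.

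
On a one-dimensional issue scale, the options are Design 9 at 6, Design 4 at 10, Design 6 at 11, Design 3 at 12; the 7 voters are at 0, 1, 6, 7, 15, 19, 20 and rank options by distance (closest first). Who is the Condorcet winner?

Design 9

With single-peaked preferences on a line, the Condorcet winner is the candidate closest to the median voter.
The median voter (position 7) is closest to Design 9 at 6.
Check: Design 9 vs Design 6 — voters closer to Design 9: 4 of 7.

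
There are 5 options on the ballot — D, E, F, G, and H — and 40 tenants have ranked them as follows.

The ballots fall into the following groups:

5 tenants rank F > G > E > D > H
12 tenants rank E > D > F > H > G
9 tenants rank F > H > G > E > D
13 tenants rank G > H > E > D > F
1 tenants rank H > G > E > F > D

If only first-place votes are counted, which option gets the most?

First-place vote totals:
  D: 0
  E: 12
  F: 14
  G: 13
  H: 1
F has the most first-place votes.

F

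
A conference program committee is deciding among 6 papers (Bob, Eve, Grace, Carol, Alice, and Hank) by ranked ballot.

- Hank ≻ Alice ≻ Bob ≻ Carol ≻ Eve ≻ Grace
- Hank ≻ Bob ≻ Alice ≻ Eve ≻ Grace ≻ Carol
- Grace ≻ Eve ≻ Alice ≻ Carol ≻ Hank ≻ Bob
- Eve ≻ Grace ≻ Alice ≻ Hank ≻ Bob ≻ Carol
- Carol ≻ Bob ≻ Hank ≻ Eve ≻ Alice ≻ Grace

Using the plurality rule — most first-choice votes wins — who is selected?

First-place vote totals:
  Bob: 0
  Eve: 1
  Grace: 1
  Carol: 1
  Alice: 0
  Hank: 2
Hank has the most first-place votes.

Hank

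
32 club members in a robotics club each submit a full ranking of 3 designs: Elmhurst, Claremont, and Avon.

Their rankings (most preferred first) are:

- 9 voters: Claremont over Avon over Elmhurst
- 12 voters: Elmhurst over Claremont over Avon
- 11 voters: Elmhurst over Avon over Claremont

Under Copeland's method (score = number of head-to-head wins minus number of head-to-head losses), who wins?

Elmhurst

Pairwise results:
  Elmhurst vs Claremont: Elmhurst wins 23–9.
  Elmhurst vs Avon: Elmhurst wins 23–9.
  Claremont vs Avon: Claremont wins 21–11.
Copeland scores (wins − losses):
  Elmhurst: 2 − 0 = 2
  Claremont: 1 − 1 = 0
  Avon: 0 − 2 = -2
Elmhurst has the best Copeland score.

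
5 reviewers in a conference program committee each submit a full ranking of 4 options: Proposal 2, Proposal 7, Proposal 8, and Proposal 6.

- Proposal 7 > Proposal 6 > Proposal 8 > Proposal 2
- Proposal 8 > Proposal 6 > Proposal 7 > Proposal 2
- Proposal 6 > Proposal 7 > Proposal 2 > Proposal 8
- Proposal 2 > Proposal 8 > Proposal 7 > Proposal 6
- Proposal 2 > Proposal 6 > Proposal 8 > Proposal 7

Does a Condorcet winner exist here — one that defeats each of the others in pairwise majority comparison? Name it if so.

Head-to-head results (5 voters total):
Proposal 2 vs Proposal 7: Proposal 7 wins 3–2.
Proposal 2 vs Proposal 8: Proposal 2 wins 3–2.
Proposal 2 vs Proposal 6: Proposal 6 wins 3–2.
Proposal 7 vs Proposal 8: Proposal 8 wins 3–2.
Proposal 7 vs Proposal 6: Proposal 6 wins 3–2.
Proposal 8 vs Proposal 6: Proposal 6 wins 3–2.
Proposal 6 beats each rival — Proposal 2 (3–2), Proposal 7 (3–2), Proposal 8 (3–2) — so Proposal 6 is the Condorcet winner.

Proposal 6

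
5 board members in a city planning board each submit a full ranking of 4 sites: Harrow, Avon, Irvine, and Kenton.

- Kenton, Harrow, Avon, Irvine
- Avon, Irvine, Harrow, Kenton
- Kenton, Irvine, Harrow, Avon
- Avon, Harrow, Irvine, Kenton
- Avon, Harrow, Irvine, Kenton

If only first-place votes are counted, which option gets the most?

Avon

First-place vote totals:
  Harrow: 0
  Avon: 3
  Irvine: 0
  Kenton: 2
Avon has the most first-place votes.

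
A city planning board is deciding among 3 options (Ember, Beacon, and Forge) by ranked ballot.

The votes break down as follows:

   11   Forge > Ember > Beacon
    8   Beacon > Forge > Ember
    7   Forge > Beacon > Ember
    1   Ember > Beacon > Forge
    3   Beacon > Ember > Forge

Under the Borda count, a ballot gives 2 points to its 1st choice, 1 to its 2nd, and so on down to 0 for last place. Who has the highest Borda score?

Borda scores:
  Ember: 11·1 + 8·0 + 7·0 + 2 + 3·1 = 16
  Beacon: 11·0 + 8·2 + 7·1 + 1 + 3·2 = 30
  Forge: 11·2 + 8·1 + 7·2 + 0 + 3·0 = 44
Forge has the highest total.

Forge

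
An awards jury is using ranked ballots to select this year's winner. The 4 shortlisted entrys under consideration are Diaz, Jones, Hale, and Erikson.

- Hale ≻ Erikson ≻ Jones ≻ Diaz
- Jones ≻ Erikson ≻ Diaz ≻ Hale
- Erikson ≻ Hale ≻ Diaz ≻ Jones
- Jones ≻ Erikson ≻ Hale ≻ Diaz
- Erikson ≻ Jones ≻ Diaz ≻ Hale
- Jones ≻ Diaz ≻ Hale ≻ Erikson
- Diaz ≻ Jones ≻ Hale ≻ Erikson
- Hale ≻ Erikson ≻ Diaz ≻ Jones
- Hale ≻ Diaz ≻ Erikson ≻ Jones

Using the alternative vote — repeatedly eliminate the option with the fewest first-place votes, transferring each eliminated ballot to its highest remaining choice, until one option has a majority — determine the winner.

Round 1: Jones 3, Hale 3, Erikson 2, Diaz 1. Diaz has the fewest and is eliminated.
Round 2: Jones 4, Hale 3, Erikson 2. Erikson has the fewest and is eliminated.
Round 3: Jones 5, Hale 4. Jones has a majority.

Jones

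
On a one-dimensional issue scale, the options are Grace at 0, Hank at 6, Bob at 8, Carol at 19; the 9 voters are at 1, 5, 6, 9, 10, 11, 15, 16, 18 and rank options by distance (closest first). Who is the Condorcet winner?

With single-peaked preferences on a line, the Condorcet winner is the candidate closest to the median voter.
The median voter (position 10) is closest to Bob at 8.
Check: Bob vs Grace — voters closer to Bob: 8 of 9.

Bob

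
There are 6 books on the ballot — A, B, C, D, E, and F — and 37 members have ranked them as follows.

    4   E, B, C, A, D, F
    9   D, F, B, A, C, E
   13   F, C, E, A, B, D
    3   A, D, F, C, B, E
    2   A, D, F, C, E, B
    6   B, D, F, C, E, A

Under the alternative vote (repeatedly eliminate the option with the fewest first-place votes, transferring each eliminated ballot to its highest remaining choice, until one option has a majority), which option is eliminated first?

C

Round 1: F 13, D 9, B 6, A 5, E 4, C 0. C has the fewest and is eliminated.
Round 2: F 13, D 9, B 6, A 5, E 4. E has the fewest and is eliminated.
Round 3: F 13, B 10, D 9, A 5. A has the fewest and is eliminated.
Round 4: D 14, F 13, B 10. B has the fewest and is eliminated.
Round 5: D 24, F 13. D has a majority.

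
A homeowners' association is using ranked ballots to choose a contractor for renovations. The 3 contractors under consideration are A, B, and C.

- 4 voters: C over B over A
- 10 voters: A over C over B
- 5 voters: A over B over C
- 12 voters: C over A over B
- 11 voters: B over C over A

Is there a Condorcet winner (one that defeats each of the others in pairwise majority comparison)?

Head-to-head results (42 voters total):
A vs B: A wins 27–15.
A vs C: C wins 27–15.
B vs C: C wins 26–16.
C beats each rival — A (27–15), B (26–16) — so C is the Condorcet winner.

Yes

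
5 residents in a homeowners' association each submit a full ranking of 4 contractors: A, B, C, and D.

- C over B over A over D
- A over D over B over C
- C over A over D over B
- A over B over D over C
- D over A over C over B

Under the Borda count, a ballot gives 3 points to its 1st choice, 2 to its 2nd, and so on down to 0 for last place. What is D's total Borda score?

7

Borda scores:
  A: 1 + 3 + 2 + 3 + 2 = 11
  B: 2 + 1 + 0 + 2 + 0 = 5
  C: 3 + 0 + 3 + 0 + 1 = 7
  D: 0 + 2 + 1 + 1 + 3 = 7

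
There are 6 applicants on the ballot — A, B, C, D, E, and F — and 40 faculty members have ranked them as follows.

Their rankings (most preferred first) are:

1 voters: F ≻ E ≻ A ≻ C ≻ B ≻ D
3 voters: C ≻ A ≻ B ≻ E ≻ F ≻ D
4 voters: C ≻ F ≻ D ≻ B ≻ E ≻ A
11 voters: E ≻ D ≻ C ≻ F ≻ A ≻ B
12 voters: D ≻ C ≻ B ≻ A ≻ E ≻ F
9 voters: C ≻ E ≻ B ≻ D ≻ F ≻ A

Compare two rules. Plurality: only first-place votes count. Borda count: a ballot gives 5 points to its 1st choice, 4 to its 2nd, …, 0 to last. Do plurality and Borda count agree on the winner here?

Plurality first-place counts: A 0, B 0, C 16, D 12, E 11, F 1 → C.
Borda totals: A 50, B 81, C 163, D 134, E 117, F 55 → C.
The two rules agree on C.

Yes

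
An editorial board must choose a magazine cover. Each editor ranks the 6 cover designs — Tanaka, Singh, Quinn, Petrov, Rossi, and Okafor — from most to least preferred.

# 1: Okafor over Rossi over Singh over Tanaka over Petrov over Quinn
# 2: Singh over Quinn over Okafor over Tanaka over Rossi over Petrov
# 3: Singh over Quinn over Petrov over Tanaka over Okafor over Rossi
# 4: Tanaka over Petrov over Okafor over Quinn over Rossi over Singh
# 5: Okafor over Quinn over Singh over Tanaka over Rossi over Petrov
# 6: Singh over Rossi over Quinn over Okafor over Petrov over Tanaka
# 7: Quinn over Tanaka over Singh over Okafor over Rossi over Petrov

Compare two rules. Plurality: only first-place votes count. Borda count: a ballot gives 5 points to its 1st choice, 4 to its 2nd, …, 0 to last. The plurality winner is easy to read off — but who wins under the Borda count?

Plurality first-place counts: Tanaka 1, Singh 3, Quinn 1, Petrov 0, Rossi 0, Okafor 2 → Singh.
Borda totals: Tanaka 17, Singh 24, Quinn 22, Petrov 9, Rossi 12, Okafor 21 → Singh.

Singh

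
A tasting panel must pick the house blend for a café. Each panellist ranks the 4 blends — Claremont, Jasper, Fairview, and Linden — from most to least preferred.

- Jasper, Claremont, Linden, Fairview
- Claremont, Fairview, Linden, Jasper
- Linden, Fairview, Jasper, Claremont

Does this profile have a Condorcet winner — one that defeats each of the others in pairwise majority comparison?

Head-to-head results (3 voters total):
Claremont vs Jasper: Jasper wins 2–1.
Claremont vs Fairview: Claremont wins 2–1.
Claremont vs Linden: Claremont wins 2–1.
Jasper vs Fairview: Fairview wins 2–1.
Jasper vs Linden: Linden wins 2–1.
Fairview vs Linden: Linden wins 2–1.
No candidate beats all others: Claremont beats Fairview beats Jasper beats Claremont, a majority cycle.

No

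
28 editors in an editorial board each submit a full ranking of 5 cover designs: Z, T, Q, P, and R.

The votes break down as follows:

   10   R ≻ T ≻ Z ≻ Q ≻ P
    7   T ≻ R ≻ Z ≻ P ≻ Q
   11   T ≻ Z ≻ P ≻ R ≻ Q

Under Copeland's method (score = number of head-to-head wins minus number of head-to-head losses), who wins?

Pairwise results:
  Z vs T: T wins 28–0.
  Z vs Q: Z wins 28–0.
  Z vs P: Z wins 28–0.
  Z vs R: R wins 17–11.
  T vs Q: T wins 28–0.
  T vs P: T wins 28–0.
  T vs R: T wins 18–10.
  Q vs P: P wins 18–10.
  Q vs R: R wins 28–0.
  P vs R: R wins 17–11.
Copeland scores (wins − losses):
  Z: 2 − 2 = 0
  T: 4 − 0 = 4
  Q: 0 − 4 = -4
  P: 1 − 3 = -2
  R: 3 − 1 = 2
T has the best Copeland score.

T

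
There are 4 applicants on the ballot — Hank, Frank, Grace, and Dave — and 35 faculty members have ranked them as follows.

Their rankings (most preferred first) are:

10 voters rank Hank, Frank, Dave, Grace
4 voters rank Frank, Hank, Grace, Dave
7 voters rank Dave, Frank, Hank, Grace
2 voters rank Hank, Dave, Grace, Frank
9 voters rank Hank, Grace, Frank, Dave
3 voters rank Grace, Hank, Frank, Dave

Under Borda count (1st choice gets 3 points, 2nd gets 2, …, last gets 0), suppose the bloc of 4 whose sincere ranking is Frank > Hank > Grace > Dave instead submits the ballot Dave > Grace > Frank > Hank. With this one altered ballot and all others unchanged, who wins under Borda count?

Hank

Borda totals with the altered ballot: Hank 76, Frank 50, Grace 37, Dave 47.
The winner is unchanged: still Hank.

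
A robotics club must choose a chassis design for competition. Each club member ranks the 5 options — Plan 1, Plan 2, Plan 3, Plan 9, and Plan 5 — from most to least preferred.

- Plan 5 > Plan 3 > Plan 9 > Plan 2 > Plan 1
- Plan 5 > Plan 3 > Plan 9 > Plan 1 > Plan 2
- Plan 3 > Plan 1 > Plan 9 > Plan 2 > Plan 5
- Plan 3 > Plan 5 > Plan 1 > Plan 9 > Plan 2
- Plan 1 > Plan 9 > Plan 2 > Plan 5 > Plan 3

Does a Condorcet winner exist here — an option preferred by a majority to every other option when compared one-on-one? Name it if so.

Head-to-head results (5 voters total):
Plan 1 vs Plan 2: Plan 1 wins 4–1.
Plan 1 vs Plan 3: Plan 3 wins 4–1.
Plan 1 vs Plan 9: Plan 1 wins 3–2.
Plan 1 vs Plan 5: Plan 5 wins 3–2.
Plan 2 vs Plan 3: Plan 3 wins 4–1.
Plan 2 vs Plan 9: Plan 9 wins 5–0.
Plan 2 vs Plan 5: Plan 5 wins 3–2.
Plan 3 vs Plan 9: Plan 3 wins 4–1.
Plan 3 vs Plan 5: Plan 5 wins 3–2.
Plan 9 vs Plan 5: Plan 5 wins 3–2.
Plan 5 beats each rival — Plan 1 (3–2), Plan 2 (3–2), Plan 3 (3–2), Plan 9 (3–2) — so Plan 5 is the Condorcet winner.

Plan 5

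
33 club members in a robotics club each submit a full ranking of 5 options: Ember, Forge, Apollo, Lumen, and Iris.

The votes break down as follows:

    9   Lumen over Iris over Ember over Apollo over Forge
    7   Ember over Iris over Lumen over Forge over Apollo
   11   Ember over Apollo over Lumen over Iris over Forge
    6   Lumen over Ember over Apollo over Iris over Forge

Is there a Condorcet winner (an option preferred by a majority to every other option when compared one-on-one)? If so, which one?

Head-to-head results (33 voters total):
Ember vs Forge: Ember wins 33–0.
Ember vs Apollo: Ember wins 33–0.
Ember vs Lumen: Ember wins 18–15.
Ember vs Iris: Ember wins 24–9.
Forge vs Apollo: Apollo wins 26–7.
Forge vs Lumen: Lumen wins 33–0.
Forge vs Iris: Iris wins 33–0.
Apollo vs Lumen: Lumen wins 22–11.
Apollo vs Iris: Apollo wins 17–16.
Lumen vs Iris: Lumen wins 26–7.
Ember beats each rival — Forge (33–0), Apollo (33–0), Lumen (18–15), Iris (24–9) — so Ember is the Condorcet winner.

Ember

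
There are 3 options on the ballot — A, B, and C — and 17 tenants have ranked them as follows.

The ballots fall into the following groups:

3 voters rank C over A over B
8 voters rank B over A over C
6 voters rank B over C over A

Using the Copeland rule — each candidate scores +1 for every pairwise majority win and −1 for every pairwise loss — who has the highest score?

B

Pairwise results:
  A vs B: B wins 14–3.
  A vs C: C wins 9–8.
  B vs C: B wins 14–3.
Copeland scores (wins − losses):
  A: 0 − 2 = -2
  B: 2 − 0 = 2
  C: 1 − 1 = 0
B has the best Copeland score.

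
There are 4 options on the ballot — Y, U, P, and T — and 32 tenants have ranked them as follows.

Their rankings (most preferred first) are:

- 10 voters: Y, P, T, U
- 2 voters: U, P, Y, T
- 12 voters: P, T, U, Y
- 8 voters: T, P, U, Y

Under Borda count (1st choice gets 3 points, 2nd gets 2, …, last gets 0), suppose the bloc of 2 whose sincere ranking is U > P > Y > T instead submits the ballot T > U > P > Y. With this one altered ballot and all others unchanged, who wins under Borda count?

P

Borda totals with the altered ballot: Y 30, U 24, P 74, T 64.
The winner is unchanged: still P.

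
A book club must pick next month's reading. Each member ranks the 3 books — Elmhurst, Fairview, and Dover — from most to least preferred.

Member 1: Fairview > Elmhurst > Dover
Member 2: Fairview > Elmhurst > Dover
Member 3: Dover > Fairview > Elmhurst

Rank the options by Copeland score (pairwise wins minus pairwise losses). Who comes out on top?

Pairwise results:
  Elmhurst vs Fairview: Fairview wins 3–0.
  Elmhurst vs Dover: Elmhurst wins 2–1.
  Fairview vs Dover: Fairview wins 2–1.
Copeland scores (wins − losses):
  Elmhurst: 1 − 1 = 0
  Fairview: 2 − 0 = 2
  Dover: 0 − 2 = -2
Fairview has the best Copeland score.

Fairview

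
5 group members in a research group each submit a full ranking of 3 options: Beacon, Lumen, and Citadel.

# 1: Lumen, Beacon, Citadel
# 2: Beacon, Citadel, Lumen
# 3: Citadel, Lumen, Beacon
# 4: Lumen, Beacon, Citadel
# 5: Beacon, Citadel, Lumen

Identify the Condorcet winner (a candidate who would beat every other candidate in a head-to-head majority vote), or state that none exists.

Head-to-head results (5 voters total):
Beacon vs Lumen: Lumen wins 3–2.
Beacon vs Citadel: Beacon wins 4–1.
Lumen vs Citadel: Citadel wins 3–2.
No candidate beats all others: Beacon beats Citadel beats Lumen beats Beacon, a majority cycle.

There is no Condorcet winner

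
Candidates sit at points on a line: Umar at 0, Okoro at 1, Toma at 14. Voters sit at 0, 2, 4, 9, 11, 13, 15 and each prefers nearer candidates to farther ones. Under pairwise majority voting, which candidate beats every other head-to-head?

Toma

With single-peaked preferences on a line, the Condorcet winner is the candidate closest to the median voter.
The median voter (position 9) is closest to Toma at 14.
Check: Toma vs Umar — voters closer to Toma: 4 of 7.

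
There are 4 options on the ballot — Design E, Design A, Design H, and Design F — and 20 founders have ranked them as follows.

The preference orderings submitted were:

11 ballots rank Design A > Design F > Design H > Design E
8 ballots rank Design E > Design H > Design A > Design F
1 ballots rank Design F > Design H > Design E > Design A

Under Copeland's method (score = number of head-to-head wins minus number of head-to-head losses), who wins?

Design A

Pairwise results:
  Design E vs Design A: Design A wins 11–9.
  Design E vs Design H: Design H wins 12–8.
  Design E vs Design F: Design F wins 12–8.
  Design A vs Design H: Design A wins 11–9.
  Design A vs Design F: Design A wins 19–1.
  Design H vs Design F: Design F wins 12–8.
Copeland scores (wins − losses):
  Design E: 0 − 3 = -3
  Design A: 3 − 0 = 3
  Design H: 1 − 2 = -1
  Design F: 2 − 1 = 1
Design A has the best Copeland score.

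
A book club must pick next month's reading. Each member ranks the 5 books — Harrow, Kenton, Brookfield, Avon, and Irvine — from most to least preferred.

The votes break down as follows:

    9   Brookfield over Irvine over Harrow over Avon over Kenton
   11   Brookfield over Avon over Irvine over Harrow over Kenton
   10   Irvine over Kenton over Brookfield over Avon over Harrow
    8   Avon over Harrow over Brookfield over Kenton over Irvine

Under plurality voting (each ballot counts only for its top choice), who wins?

First-place vote totals:
  Harrow: 0
  Kenton: 0
  Brookfield: 20
  Avon: 8
  Irvine: 10
Brookfield has the most first-place votes.

Brookfield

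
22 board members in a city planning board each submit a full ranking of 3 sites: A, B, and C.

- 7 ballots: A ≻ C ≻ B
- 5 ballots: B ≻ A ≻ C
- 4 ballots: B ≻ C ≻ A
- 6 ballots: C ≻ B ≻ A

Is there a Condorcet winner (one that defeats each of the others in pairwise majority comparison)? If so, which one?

Head-to-head results (22 voters total):
A vs B: B wins 15–7.
A vs C: A wins 12–10.
B vs C: C wins 13–9.
No candidate beats all others: A beats C beats B beats A, a majority cycle.

There is no Condorcet winner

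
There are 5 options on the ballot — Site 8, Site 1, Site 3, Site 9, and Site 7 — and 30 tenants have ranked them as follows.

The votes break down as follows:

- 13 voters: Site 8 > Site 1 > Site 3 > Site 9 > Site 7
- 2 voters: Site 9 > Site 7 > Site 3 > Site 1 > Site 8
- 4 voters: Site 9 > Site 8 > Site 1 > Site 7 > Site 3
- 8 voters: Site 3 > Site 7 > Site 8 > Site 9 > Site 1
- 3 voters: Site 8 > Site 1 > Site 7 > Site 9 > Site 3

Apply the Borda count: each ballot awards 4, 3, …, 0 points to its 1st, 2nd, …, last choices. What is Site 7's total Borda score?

40

Borda scores:
  Site 8: 13·4 + 2·0 + 4·3 + 8·2 + 3·4 = 92
  Site 1: 13·3 + 2·1 + 4·2 + 8·0 + 3·3 = 58
  Site 3: 13·2 + 2·2 + 4·0 + 8·4 + 3·0 = 62
  Site 9: 13·1 + 2·4 + 4·4 + 8·1 + 3·1 = 48
  Site 7: 13·0 + 2·3 + 4·1 + 8·3 + 3·2 = 40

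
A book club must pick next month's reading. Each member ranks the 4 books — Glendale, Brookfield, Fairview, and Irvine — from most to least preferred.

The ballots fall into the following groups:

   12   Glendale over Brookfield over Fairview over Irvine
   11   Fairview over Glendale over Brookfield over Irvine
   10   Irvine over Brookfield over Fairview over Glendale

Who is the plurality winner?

Glendale

First-place vote totals:
  Glendale: 12
  Brookfield: 0
  Fairview: 11
  Irvine: 10
Glendale has the most first-place votes.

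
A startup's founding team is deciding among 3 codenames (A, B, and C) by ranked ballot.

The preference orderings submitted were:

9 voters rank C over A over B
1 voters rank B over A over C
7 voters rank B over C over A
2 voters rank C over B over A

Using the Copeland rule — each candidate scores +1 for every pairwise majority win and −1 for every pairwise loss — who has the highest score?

Pairwise results:
  A vs B: B wins 10–9.
  A vs C: C wins 18–1.
  B vs C: C wins 11–8.
Copeland scores (wins − losses):
  A: 0 − 2 = -2
  B: 1 − 1 = 0
  C: 2 − 0 = 2
C has the best Copeland score.

C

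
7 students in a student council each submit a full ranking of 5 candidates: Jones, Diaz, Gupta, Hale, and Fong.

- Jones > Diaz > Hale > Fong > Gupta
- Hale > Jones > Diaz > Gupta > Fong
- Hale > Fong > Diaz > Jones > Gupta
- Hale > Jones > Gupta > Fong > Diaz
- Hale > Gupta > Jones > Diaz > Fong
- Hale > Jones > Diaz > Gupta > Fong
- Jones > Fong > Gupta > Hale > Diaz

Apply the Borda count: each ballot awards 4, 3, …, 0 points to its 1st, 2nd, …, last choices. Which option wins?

Hale

Borda scores:
  Jones: 4 + 3 + 1 + 3 + 2 + 3 + 4 = 20
  Diaz: 3 + 2 + 2 + 0 + 1 + 2 + 0 = 10
  Gupta: 0 + 1 + 0 + 2 + 3 + 1 + 2 = 9
  Hale: 2 + 4 + 4 + 4 + 4 + 4 + 1 = 23
  Fong: 1 + 0 + 3 + 1 + 0 + 0 + 3 = 8
Hale has the highest total.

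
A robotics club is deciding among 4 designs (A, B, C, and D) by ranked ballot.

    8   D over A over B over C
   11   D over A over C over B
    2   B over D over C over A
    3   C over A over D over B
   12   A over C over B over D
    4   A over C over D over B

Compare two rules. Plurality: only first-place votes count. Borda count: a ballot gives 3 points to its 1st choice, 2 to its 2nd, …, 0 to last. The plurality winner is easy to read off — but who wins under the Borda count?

Plurality first-place counts: A 16, B 2, C 3, D 19 → D.
Borda totals: A 92, B 26, C 54, D 68 → A.

A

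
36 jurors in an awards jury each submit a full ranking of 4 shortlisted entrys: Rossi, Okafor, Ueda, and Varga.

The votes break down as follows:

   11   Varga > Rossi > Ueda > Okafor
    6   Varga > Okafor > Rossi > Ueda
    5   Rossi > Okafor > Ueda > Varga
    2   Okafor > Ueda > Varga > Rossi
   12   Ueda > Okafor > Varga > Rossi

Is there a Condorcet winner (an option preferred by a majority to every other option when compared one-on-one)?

No

Head-to-head results (36 voters total):
Rossi vs Okafor: Okafor wins 20–16.
Rossi vs Ueda: Rossi wins 22–14.
Rossi vs Varga: Varga wins 31–5.
Okafor vs Ueda: Ueda wins 23–13.
Okafor vs Varga: Okafor wins 19–17.
Ueda vs Varga: Ueda wins 19–17.
No candidate beats all others: Rossi beats Ueda beats Okafor beats Rossi, a majority cycle.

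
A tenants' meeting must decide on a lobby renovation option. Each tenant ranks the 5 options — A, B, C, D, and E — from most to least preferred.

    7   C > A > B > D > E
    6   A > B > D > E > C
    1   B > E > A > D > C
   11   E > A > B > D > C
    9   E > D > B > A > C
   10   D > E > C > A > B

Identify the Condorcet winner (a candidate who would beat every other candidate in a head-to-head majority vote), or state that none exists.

There is no Condorcet winner

Head-to-head results (44 voters total):
A vs B: A wins 34–10.
A vs C: A wins 27–17.
A vs D: A wins 25–19.
A vs E: E wins 31–13.
B vs C: B wins 27–17.
B vs D: B wins 25–19.
B vs E: E wins 30–14.
C vs D: D wins 37–7.
C vs E: E wins 37–7.
D vs E: D wins 23–21.
No candidate beats all others: A beats D beats E beats A, a majority cycle.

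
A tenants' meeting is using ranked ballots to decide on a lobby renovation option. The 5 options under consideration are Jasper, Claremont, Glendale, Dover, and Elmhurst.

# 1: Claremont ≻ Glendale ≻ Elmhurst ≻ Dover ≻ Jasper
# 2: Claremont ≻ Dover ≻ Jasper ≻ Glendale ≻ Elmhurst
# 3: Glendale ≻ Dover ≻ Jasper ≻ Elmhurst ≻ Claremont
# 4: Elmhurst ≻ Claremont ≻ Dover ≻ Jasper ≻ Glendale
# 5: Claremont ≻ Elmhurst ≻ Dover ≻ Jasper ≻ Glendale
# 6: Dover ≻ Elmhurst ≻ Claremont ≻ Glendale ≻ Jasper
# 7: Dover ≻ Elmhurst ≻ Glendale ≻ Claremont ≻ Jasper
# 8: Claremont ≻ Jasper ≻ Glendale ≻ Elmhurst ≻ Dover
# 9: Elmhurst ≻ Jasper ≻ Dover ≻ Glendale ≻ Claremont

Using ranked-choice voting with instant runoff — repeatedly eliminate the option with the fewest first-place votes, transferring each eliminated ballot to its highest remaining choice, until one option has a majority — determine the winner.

Round 1: Claremont 4, Dover 2, Elmhurst 2, Glendale 1, Jasper 0. Jasper has the fewest and is eliminated.
Round 2: Claremont 4, Dover 2, Elmhurst 2, Glendale 1. Glendale has the fewest and is eliminated.
Round 3: Claremont 4, Dover 3, Elmhurst 2. Elmhurst has the fewest and is eliminated.
Round 4: Claremont 5, Dover 4. Claremont has a majority.

Claremont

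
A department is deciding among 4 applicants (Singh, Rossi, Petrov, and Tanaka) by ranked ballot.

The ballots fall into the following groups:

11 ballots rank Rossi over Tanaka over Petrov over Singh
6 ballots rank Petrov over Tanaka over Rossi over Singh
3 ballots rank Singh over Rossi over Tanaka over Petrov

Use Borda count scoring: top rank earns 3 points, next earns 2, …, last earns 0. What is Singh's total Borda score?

9

Borda scores:
  Singh: 11·0 + 6·0 + 3·3 = 9
  Rossi: 11·3 + 6·1 + 3·2 = 45
  Petrov: 11·1 + 6·3 + 3·0 = 29
  Tanaka: 11·2 + 6·2 + 3·1 = 37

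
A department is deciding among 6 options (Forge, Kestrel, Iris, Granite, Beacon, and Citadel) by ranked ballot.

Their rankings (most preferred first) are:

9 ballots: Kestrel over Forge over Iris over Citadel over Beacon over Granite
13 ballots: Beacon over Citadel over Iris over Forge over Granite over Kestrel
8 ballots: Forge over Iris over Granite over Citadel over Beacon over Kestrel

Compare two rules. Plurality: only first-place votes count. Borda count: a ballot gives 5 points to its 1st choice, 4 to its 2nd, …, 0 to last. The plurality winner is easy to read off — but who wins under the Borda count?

Forge

Plurality first-place counts: Forge 8, Kestrel 9, Iris 0, Granite 0, Beacon 13, Citadel 0 → Beacon.
Borda totals: Forge 102, Kestrel 45, Iris 98, Granite 37, Beacon 82, Citadel 86 → Forge.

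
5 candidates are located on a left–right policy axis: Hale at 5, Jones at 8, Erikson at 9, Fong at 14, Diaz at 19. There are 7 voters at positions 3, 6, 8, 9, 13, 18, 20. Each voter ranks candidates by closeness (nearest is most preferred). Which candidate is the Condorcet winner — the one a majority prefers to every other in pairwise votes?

Erikson

With single-peaked preferences on a line, the Condorcet winner is the candidate closest to the median voter.
The median voter (position 9) is closest to Erikson at 9.
Check: Erikson vs Fong — voters closer to Erikson: 4 of 7.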